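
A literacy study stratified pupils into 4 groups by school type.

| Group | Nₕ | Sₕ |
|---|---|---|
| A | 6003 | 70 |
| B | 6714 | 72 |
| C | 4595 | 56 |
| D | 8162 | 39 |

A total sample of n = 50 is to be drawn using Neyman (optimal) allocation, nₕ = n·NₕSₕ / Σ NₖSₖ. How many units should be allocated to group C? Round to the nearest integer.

A: NₕSₕ = 6003·70 = 420210
B: NₕSₕ = 6714·72 = 483408
C: NₕSₕ = 4595·56 = 257320
D: NₕSₕ = 8162·39 = 318318
Σ NₕSₕ = 1479256.
n_C = 50·257320/1479256 = 8.698... → 9.

9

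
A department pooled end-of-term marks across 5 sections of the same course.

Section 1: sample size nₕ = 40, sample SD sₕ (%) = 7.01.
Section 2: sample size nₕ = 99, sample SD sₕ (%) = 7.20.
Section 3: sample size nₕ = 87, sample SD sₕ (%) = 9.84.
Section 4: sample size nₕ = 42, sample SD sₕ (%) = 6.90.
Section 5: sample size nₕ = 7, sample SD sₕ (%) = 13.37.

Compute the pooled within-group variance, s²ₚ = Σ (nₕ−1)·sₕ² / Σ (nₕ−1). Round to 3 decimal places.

1: (40−1)·7.01² = 39·49.1401 = 1916.4639
2: (99−1)·7.20² = 98·51.84 = 5080.32
3: (87−1)·9.84² = 86·96.8256 = 8327.0016
4: (42−1)·6.90² = 41·47.61 = 1952.01
5: (7−1)·13.37² = 6·178.7569 = 1072.5414
Numerator = 18348.3369; denominator = Σ(nₕ−1) = 270.
s²ₚ = 18348.3369/270 = 67.95680... → 67.957.

67.957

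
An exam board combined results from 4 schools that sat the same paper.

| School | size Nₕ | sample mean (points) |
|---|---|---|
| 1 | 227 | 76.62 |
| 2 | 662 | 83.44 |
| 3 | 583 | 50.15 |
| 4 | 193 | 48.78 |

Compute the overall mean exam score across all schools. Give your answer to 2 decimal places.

66.84

N = 227 + 662 + 583 + 193 = 1665.
Overall mean = Σ (Nₕ/N)·x̄ₕ — weight by population share, not a simple average.
Σ Nₕx̄ₕ = 227·76.62 + 662·83.44 + 583·50.15 + 193·48.78 = 17392.74 + 55237.28 + 29237.45 + 9414.54 = 111282.01.
Divide by N: 111282.01 / 1665 = 66.8360... → 66.84.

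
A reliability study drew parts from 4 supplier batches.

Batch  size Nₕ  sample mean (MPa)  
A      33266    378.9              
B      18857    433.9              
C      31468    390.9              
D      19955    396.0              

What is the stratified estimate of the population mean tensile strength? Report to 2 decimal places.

N = 33266 + 18857 + 31468 + 19955 = 103546.
Weight each subgroup mean by Nₕ/N and sum.
Σ Nₕx̄ₕ = 33266·378.9 + 18857·433.9 + 31468·390.9 + 19955·396.0 = 12604487.4 + 8182052.3 + 12300841.2 + 7902180 = 40989560.9.
Divide by N: 40989560.9 / 103546 = 395.8585... → 395.86.

395.86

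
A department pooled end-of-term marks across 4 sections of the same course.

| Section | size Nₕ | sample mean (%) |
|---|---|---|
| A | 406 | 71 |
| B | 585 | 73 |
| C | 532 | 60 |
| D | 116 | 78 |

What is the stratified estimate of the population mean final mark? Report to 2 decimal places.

68.64

x̄_st = (Σ Nₕx̄ₕ) / (Σ Nₕ) = (406·71 + 585·73 + 532·60 + 116·78) / 1639
= 112499 / 1639 = 68.6388... → 68.64.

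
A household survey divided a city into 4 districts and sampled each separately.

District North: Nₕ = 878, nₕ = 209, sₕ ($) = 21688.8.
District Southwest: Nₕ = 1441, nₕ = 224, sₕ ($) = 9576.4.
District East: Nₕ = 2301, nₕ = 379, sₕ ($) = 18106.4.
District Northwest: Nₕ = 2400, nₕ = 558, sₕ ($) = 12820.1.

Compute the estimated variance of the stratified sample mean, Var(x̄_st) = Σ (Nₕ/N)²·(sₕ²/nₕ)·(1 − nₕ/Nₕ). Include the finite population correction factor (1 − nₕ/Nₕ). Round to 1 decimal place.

N = 7020; Wₕ = Nₕ/N.
district North: (878/7020)²·21688.8²/209·(1 − 209/878) = 26826.9421
district Southwest: (1441/7020)²·9576.4²/224·(1 − 224/1441) = 14569.2392
district East: (2301/7020)²·18106.4²/379·(1 − 379/2301) = 77628.4275
district Northwest: (2400/7020)²·12820.1²/558·(1 − 558/2400) = 26422.5829
Sum = 145447.1916 → 145447.2.

145447.2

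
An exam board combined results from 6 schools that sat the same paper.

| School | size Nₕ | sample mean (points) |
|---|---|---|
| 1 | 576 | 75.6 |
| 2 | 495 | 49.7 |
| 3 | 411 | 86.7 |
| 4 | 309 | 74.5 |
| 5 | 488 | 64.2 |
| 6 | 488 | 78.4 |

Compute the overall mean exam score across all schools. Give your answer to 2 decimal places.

N = 2767; weights Wₕ = Nₕ/N = (0.2082, 0.1789, 0.1485, 0.1117, 0.1764, 0.1764).
x̄_st = Σ Wₕ·x̄ₕ = 0.2082·75.6 + 0.1789·49.7 + 0.1485·86.7 + 0.1117·74.5 + 0.1764·64.2 + 0.1764·78.4 ≈ 70.9758...
→ 70.98.

70.98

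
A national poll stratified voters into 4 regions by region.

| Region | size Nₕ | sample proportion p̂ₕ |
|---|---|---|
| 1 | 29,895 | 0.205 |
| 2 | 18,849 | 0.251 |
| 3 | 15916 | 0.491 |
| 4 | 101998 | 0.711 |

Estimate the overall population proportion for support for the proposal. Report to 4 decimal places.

Wₕ = Nₕ/N with N = 166658: 0.1794, 0.1131, 0.0955, 0.6120.
p̂_st = 0.1794·0.205 + 0.1131·0.251 + 0.0955·0.491 + 0.6120·0.711 ≈ 0.547198... → 0.5472.

0.5472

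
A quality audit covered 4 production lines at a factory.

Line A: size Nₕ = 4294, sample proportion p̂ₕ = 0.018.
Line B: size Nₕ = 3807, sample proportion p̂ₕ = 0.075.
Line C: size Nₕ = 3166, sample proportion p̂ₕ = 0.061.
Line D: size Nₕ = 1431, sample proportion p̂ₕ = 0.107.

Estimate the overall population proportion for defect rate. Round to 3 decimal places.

0.056

N = 4294 + 3807 + 3166 + 1431 = 12698.
Overall proportion = Σ (Nₕ/N)·p̂ₕ.
Σ Nₕp̂ₕ = 77.292 + 285.525 + 193.126 + 153.117 = 709.06.
709.06 / 12698 = 0.05584... → 0.056.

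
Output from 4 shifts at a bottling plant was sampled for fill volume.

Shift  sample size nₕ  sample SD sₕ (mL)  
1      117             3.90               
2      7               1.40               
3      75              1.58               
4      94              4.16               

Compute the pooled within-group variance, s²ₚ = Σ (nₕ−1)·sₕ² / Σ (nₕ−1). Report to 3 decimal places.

12.354

Degrees of freedom: 116 + 6 + 74 + 93 = 289.
Σ(nₕ−1)sₕ² = 116·15.21 + 6·1.96 + 74·2.4964 + 93·17.3056 = 3570.2744.
s²ₚ = 3570.2744 / 289 = 12.35389... → 12.354.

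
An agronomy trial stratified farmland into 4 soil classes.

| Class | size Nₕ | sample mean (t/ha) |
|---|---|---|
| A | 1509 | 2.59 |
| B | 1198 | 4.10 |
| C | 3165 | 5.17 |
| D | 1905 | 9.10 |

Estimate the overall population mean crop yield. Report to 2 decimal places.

N = 1509 + 1198 + 3165 + 1905 = 7777.
Weight each subgroup mean by Nₕ/N and sum.
Σ Nₕx̄ₕ = 1509·2.59 + 1198·4.10 + 3165·5.17 + 1905·9.10 = 3908.31 + 4911.8 + 16363.05 + 17335.5 = 42518.66.
Divide by N: 42518.66 / 7777 = 5.4672... → 5.47.

5.47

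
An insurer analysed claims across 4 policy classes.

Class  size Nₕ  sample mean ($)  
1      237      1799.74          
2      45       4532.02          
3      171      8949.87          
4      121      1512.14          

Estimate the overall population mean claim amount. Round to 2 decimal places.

4083.41

x̄_st = (Σ Nₕx̄ₕ) / (Σ Nₕ) = (237·1799.74 + 45·4532.02 + 171·8949.87 + 121·1512.14) / 574
= 2343875.99 / 574 = 4083.4076... → 4083.41.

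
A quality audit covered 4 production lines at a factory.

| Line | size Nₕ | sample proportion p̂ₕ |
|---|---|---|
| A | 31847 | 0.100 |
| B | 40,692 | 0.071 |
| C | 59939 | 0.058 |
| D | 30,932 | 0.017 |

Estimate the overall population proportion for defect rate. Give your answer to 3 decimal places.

0.062

N = 31847 + 40692 + 59939 + 30932 = 163410.
Overall proportion = Σ (Nₕ/N)·p̂ₕ.
Σ Nₕp̂ₕ = 3184.7 + 2889.132 + 3476.462 + 525.844 = 10076.138.
10076.138 / 163410 = 0.06166... → 0.062.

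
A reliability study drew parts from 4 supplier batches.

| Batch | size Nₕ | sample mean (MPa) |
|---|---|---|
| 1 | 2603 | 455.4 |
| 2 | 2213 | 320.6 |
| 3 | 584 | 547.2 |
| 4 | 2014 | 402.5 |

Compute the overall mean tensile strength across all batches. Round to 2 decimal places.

408.02

N = 2603 + 2213 + 584 + 2014 = 7414.
The stratified mean weights each stratum mean by its population share Nₕ/N.
Σ Nₕx̄ₕ = 2603·455.4 + 2213·320.6 + 584·547.2 + 2014·402.5 = 1185406.2 + 709487.8 + 319564.8 + 810635 = 3025093.8.
Divide by N: 3025093.8 / 7414 = 408.0245... → 408.02.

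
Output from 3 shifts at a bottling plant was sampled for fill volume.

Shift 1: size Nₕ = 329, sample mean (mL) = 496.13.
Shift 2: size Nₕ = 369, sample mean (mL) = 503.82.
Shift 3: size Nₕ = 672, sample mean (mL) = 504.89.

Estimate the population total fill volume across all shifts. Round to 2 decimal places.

1: 329·496.13 = 163226.77
2: 369·503.82 = 185909.58
3: 672·504.89 = 339286.08
τ̂ = Σ Nₕx̄ₕ = 688422.43.

688422.43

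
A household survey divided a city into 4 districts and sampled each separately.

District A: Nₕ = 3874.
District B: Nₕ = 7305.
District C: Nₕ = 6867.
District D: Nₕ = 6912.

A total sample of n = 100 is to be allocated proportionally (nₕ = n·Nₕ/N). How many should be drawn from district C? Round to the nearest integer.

28

Share of district C = 6867/24958 = 0.27514.
Allocate 100 × 0.27514 = 27.514... → 28.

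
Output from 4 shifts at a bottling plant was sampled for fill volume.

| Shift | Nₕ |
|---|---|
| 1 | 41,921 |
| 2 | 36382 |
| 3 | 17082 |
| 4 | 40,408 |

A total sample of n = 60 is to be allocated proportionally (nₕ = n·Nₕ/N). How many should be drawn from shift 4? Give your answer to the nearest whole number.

N = 41921 + 36382 + 17082 + 40408 = 135793.
n_4 = 60·40408/135793 = 17.854... → 18.

18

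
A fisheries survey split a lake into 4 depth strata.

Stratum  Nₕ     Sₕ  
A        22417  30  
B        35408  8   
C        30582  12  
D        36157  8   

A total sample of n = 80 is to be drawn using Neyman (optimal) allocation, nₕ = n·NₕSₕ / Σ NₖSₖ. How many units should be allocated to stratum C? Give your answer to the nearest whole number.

18

A: NₕSₕ = 22417·30 = 672510
B: NₕSₕ = 35408·8 = 283264
C: NₕSₕ = 30582·12 = 366984
D: NₕSₕ = 36157·8 = 289256
Σ NₕSₕ = 1612014.
n_C = 80·366984/1612014 = 18.212... → 18.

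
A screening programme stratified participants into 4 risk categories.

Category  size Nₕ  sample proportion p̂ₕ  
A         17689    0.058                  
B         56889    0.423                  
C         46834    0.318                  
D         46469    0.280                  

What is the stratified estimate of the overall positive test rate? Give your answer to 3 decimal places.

N = 17689 + 56889 + 46834 + 46469 = 167881.
Overall proportion = Σ (Nₕ/N)·p̂ₕ.
Σ Nₕp̂ₕ = 1025.962 + 24064.047 + 14893.212 + 13011.32 = 52994.541.
52994.541 / 167881 = 0.31567... → 0.316.

0.316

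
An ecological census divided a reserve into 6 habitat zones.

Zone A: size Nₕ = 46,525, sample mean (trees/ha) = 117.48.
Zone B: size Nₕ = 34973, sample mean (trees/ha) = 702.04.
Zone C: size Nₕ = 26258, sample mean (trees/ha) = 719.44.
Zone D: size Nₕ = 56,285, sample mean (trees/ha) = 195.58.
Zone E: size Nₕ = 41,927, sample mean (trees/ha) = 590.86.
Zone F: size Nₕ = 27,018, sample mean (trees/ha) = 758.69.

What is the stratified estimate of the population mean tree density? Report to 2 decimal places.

451.48

N = 46525 + 34973 + 26258 + 56285 + 41927 + 27018 = 232986.
The stratified mean weights each stratum mean by its population share Nₕ/N.
Σ Nₕx̄ₕ = 46525·117.48 + 34973·702.04 + 26258·719.44 + 56285·195.58 + 41927·590.86 + 27018·758.69 = 5465757 + 24552444.92 + 18891055.52 + 11008220.3 + 24772987.22 + 20498286.42 = 105188751.38.
Divide by N: 105188751.38 / 232986 = 451.4810... → 451.48.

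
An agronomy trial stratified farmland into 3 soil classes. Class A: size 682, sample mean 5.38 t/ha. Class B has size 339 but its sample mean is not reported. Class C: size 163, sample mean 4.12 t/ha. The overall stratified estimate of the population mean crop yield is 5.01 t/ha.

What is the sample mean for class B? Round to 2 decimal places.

Σ Nₕx̄ₕ = N·μ, so 339·x̄_B = 1184·5.01 − (682·5.38 + 163·4.12).
= 5931.84 − 4340.72 = 1591.12.
x̄_B = 1591.12 / 339 = 4.6936... → 4.69.

4.69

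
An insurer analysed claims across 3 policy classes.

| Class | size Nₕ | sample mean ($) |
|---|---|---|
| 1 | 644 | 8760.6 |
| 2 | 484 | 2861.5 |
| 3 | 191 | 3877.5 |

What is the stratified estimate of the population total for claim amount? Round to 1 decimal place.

7767394.9

1: 644·8760.6 = 5641826.4
2: 484·2861.5 = 1384966
3: 191·3877.5 = 740602.5
τ̂ = Σ Nₕx̄ₕ = 7767394.9.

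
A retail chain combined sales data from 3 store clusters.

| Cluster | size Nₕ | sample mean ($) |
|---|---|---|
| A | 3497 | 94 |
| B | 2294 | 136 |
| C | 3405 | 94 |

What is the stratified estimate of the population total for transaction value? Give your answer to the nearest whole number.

960772

Estimate total by summing Nₕ·x̄ₕ over strata.
3497·94 + 2294·136 + 3405·94 = 328718 + 311984 + 320070 = 960772.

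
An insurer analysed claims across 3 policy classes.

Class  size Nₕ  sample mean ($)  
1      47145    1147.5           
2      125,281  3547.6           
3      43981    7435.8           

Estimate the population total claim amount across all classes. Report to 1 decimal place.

825579682.9

1: 47145·1147.5 = 54098887.5
2: 125281·3547.6 = 444446875.6
3: 43981·7435.8 = 327033919.8
τ̂ = Σ Nₕx̄ₕ = 825579682.9.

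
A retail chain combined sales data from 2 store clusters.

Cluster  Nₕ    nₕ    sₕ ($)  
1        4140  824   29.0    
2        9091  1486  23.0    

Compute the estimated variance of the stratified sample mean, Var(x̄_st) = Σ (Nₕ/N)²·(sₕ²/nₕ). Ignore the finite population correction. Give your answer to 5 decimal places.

N = 13231. Term for each stratum: Wₕ²sₕ²/nₕ.
Var(x̄_st) = 0.09992729 + 0.16806406 = 0.26799135 → 0.26799.

0.26799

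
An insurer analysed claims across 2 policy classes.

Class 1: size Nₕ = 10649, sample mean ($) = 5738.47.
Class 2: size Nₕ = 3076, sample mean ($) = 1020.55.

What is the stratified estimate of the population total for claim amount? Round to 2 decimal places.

1: 10649·5738.47 = 61108967.03
2: 3076·1020.55 = 3139211.8
τ̂ = Σ Nₕx̄ₕ = 64248178.83.

64248178.83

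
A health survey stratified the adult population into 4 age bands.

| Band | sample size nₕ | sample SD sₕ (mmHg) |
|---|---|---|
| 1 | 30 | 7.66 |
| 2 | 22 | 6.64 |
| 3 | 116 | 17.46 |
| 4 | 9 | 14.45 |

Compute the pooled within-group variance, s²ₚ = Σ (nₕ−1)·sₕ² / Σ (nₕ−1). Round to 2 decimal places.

227.49

1: (30−1)·7.66² = 29·58.6756 = 1701.5924
2: (22−1)·6.64² = 21·44.0896 = 925.8816
3: (116−1)·17.46² = 115·304.8516 = 35057.934
4: (9−1)·14.45² = 8·208.8025 = 1670.42
Numerator = 39355.828; denominator = Σ(nₕ−1) = 173.
s²ₚ = 39355.828/173 = 227.4903... → 227.49.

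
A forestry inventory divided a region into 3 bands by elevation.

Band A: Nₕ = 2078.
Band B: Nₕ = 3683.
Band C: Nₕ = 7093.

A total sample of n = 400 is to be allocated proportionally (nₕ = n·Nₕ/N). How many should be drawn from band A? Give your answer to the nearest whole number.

65

Share of band A = 2078/12854 = 0.16166.
Allocate 400 × 0.16166 = 64.665... → 65.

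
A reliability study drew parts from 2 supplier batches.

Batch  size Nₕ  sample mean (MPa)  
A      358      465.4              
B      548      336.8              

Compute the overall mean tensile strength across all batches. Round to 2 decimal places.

387.62

x̄_st = (Σ Nₕx̄ₕ) / (Σ Nₕ) = (358·465.4 + 548·336.8) / 906
= 351179.6 / 906 = 387.6155... → 387.62.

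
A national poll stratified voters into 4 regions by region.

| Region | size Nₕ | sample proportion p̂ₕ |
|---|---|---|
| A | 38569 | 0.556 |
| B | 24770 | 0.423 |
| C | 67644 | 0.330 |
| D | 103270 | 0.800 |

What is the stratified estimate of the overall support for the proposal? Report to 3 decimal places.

0.584

Wₕ = Nₕ/N with N = 234253: 0.1646, 0.1057, 0.2888, 0.4408.
p̂_st = 0.1646·0.556 + 0.1057·0.423 + 0.2888·0.330 + 0.4408·0.800 ≈ 0.58424... → 0.584.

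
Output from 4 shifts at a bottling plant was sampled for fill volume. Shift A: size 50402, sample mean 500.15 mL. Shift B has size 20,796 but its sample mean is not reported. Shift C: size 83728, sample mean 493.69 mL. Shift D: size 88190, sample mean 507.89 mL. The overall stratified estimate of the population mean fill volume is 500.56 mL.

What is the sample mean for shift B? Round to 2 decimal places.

Σ Nₕx̄ₕ = N·μ, so 20796·x̄_B = 243116·500.56 − (50402·500.15 + 83728·493.69 + 88190·507.89).
= 121694144.96 − 111335055.72 = 10359089.24.
x̄_B = 10359089.24 / 20796 = 498.1289... → 498.13.

498.13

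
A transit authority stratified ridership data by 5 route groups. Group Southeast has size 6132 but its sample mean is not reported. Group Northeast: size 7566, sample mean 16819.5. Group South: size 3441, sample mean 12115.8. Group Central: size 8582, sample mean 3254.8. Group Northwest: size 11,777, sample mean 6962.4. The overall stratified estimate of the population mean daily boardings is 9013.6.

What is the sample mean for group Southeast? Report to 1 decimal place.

9640.6

Σ Nₕx̄ₕ = N·μ, so 6132·x̄_Southeast = 37498·9013.6 − (7566·16819.5 + 3441·12115.8 + 8582·3254.8 + 11777·6962.4).
= 337991972.8 − 278875683.2 = 59116289.6.
x̄_Southeast = 59116289.6 / 6132 = 9640.621... → 9640.6.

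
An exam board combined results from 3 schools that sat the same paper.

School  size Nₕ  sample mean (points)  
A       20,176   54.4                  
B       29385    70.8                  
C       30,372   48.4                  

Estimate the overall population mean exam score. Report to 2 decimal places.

58.15

x̄_st = (Σ Nₕx̄ₕ) / (Σ Nₕ) = (20176·54.4 + 29385·70.8 + 30372·48.4) / 79933
= 4648037.2 / 79933 = 58.1492... → 58.15.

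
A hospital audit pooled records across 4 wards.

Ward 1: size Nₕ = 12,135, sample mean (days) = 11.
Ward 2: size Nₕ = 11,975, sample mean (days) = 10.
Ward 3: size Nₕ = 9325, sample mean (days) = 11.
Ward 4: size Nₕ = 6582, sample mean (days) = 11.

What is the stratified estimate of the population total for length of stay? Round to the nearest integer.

428212

1: 12135·11 = 133485
2: 11975·10 = 119750
3: 9325·11 = 102575
4: 6582·11 = 72402
τ̂ = Σ Nₕx̄ₕ = 428212.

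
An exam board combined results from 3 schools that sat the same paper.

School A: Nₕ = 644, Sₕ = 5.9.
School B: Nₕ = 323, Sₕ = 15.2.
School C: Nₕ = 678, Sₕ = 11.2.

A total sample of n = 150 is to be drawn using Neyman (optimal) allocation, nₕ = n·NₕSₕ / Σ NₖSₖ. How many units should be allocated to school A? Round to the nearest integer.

Σ NₕSₕ = 644·5.9 + 323·15.2 + 678·11.2 = 16302.8.
Share for A: 3799.6/16302.8 = 0.23306.
n_A = 150 × 0.23306 = 34.960... → 35.

35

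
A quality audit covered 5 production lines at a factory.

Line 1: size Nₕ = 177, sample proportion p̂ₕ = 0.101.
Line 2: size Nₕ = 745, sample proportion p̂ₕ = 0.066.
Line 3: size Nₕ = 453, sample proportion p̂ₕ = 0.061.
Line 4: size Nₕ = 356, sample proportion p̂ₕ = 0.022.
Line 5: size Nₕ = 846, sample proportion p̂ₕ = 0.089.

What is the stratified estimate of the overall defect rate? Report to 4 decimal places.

N = 177 + 745 + 453 + 356 + 846 = 2577.
Overall proportion = Σ (Nₕ/N)·p̂ₕ.
Σ Nₕp̂ₕ = 17.877 + 49.17 + 27.633 + 7.832 + 75.294 = 177.806.
177.806 / 2577 = 0.068997... → 0.0690.

0.0690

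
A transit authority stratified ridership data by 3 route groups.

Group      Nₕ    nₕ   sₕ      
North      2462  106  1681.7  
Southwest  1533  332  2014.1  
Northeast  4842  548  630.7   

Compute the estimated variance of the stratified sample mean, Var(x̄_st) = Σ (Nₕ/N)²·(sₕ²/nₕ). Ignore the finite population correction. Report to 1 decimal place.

N = 8837; Wₕ = Nₕ/N.
group North: (2462/8837)²·1681.7²/106 = 2070.8926
group Southwest: (1533/8837)²·2014.1²/332 = 367.7042
group Northeast: (4842/8837)²·630.7²/548 = 217.9240
Sum = 2656.5207 → 2656.5.

2656.5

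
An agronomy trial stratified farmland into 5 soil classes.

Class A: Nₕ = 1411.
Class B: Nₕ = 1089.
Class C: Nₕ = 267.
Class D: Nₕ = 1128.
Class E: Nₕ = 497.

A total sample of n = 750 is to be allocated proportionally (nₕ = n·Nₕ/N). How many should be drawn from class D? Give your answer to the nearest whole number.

193

Share of class D = 1128/4392 = 0.25683.
Allocate 750 × 0.25683 = 192.623... → 193.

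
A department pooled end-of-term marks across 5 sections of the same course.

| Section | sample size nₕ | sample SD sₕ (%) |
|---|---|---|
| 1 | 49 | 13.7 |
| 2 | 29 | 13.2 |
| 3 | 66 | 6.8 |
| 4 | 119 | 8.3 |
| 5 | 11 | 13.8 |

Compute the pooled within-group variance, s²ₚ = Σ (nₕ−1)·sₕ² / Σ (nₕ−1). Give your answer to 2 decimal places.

Degrees of freedom: 48 + 28 + 65 + 118 + 10 = 269.
Σ(nₕ−1)sₕ² = 48·187.69 + 28·174.24 + 65·46.24 + 118·68.89 + 10·190.44 = 26926.86.
s²ₚ = 26926.86 / 269 = 100.0999... → 100.10.

100.10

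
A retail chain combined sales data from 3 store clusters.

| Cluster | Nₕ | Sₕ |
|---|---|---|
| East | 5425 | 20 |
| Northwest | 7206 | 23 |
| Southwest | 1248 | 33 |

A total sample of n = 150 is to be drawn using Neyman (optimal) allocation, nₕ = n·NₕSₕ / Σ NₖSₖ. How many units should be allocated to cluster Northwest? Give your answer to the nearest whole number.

79

Σ NₕSₕ = 5425·20 + 7206·23 + 1248·33 = 315422.
Share for Northwest: 165738/315422 = 0.52545.
n_Northwest = 150 × 0.52545 = 78.817... → 79.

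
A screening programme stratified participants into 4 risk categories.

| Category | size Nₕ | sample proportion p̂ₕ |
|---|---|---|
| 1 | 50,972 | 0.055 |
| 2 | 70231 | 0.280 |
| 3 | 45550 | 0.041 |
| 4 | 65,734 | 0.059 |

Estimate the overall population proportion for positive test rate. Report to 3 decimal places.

Wₕ = Nₕ/N with N = 232487: 0.2192, 0.3021, 0.1959, 0.2827.
p̂_st = 0.2192·0.055 + 0.3021·0.280 + 0.1959·0.041 + 0.2827·0.059 ≈ 0.12136... → 0.121.

0.121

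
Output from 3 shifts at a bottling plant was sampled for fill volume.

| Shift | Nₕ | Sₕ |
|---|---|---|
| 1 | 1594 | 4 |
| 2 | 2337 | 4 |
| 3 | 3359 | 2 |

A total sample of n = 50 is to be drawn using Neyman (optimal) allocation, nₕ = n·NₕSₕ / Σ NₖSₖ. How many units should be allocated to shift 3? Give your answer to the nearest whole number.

15

1: NₕSₕ = 1594·4 = 6376
2: NₕSₕ = 2337·4 = 9348
3: NₕSₕ = 3359·2 = 6718
Σ NₕSₕ = 22442.
n_3 = 50·6718/22442 = 14.967... → 15.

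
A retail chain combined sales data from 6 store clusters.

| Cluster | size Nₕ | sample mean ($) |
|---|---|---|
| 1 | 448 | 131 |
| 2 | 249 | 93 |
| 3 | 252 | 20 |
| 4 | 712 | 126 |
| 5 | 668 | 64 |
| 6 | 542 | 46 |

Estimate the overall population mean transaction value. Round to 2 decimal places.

85.09

N = 448 + 249 + 252 + 712 + 668 + 542 = 2871.
Overall mean = Σ (Nₕ/N)·x̄ₕ — weight by population share, not a simple average.
Σ Nₕx̄ₕ = 448·131 + 249·93 + 252·20 + 712·126 + 668·64 + 542·46 = 58688 + 23157 + 5040 + 89712 + 42752 + 24932 = 244281.
Divide by N: 244281 / 2871 = 85.0857... → 85.09.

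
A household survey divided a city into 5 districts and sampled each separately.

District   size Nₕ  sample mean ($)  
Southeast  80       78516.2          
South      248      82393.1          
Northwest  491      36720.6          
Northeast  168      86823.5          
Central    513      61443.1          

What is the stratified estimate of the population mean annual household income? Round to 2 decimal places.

60567.51

x̄_st = (Σ Nₕx̄ₕ) / (Σ Nₕ) = (80·78516.2 + 248·82393.1 + 491·36720.6 + 168·86823.5 + 513·61443.1) / 1500
= 90851257.7 / 1500 = 60567.5051... → 60567.51.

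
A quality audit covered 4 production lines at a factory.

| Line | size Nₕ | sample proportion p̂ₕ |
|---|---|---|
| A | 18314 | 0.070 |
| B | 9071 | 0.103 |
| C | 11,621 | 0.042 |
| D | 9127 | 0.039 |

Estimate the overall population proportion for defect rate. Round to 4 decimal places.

Wₕ = Nₕ/N with N = 48133: 0.3805, 0.1885, 0.2414, 0.1896.
p̂_st = 0.3805·0.070 + 0.1885·0.103 + 0.2414·0.042 + 0.1896·0.039 ≈ 0.063581... → 0.0636.

0.0636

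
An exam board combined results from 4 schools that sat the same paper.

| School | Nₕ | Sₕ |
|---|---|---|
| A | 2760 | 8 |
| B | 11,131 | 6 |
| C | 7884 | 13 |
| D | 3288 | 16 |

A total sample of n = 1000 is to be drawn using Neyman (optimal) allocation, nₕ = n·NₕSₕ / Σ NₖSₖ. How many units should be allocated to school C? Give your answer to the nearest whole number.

Σ NₕSₕ = 2760·8 + 11131·6 + 7884·13 + 3288·16 = 243966.
Share for C: 102492/243966 = 0.42011.
n_C = 1000 × 0.42011 = 420.108... → 420.

420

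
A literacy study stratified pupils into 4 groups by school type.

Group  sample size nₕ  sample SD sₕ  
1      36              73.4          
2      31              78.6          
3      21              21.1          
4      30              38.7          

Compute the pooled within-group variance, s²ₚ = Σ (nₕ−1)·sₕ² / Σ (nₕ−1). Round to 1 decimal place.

3739.0

1: (36−1)·73.4² = 35·5387.56 = 188564.6
2: (31−1)·78.6² = 30·6177.96 = 185338.8
3: (21−1)·21.1² = 20·445.21 = 8904.2
4: (30−1)·38.7² = 29·1497.69 = 43433.01
Numerator = 426240.61; denominator = Σ(nₕ−1) = 114.
s²ₚ = 426240.61/114 = 3738.953... → 3739.0.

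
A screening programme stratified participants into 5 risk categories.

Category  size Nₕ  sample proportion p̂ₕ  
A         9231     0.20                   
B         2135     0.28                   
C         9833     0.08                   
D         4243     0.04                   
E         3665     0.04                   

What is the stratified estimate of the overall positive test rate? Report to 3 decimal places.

0.122

Wₕ = Nₕ/N with N = 29107: 0.3171, 0.0734, 0.3378, 0.1458, 0.1259.
p̂_st = 0.3171·0.20 + 0.0734·0.28 + 0.3378·0.08 + 0.1458·0.04 + 0.1259·0.04 ≈ 0.12186... → 0.122.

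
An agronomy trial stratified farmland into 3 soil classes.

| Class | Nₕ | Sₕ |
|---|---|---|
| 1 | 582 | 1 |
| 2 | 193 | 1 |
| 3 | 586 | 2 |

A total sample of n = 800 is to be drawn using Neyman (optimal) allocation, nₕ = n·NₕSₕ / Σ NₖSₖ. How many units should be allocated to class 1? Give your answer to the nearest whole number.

239

Σ NₕSₕ = 582·1 + 193·1 + 586·2 = 1947.
Share for 1: 582/1947 = 0.29892.
n_1 = 800 × 0.29892 = 239.137... → 239.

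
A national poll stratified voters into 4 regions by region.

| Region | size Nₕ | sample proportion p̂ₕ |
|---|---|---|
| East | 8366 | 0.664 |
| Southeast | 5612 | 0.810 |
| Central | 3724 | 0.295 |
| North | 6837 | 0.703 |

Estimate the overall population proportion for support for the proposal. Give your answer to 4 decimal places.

0.6523

Wₕ = Nₕ/N with N = 24539: 0.3409, 0.2287, 0.1518, 0.2786.
p̂_st = 0.3409·0.664 + 0.2287·0.810 + 0.1518·0.295 + 0.2786·0.703 ≈ 0.652257... → 0.6523.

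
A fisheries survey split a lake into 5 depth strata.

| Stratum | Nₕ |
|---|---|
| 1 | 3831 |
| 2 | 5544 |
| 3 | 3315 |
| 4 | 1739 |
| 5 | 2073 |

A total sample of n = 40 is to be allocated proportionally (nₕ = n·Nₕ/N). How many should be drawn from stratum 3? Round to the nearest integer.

N = 3831 + 5544 + 3315 + 1739 + 2073 = 16502.
n_3 = 40·3315/16502 = 8.035... → 8.

8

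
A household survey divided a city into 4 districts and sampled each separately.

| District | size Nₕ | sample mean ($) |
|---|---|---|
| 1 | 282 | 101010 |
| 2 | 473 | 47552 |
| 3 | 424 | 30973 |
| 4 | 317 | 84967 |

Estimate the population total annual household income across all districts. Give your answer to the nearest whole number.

91044007

1: 282·101010 = 28484820
2: 473·47552 = 22492096
3: 424·30973 = 13132552
4: 317·84967 = 26934539
τ̂ = Σ Nₕx̄ₕ = 91044007.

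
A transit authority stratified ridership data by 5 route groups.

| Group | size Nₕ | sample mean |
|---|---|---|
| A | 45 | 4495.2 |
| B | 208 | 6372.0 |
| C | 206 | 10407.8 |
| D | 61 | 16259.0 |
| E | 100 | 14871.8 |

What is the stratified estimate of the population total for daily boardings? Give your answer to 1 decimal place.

A: 45·4495.2 = 202284
B: 208·6372.0 = 1325376
C: 206·10407.8 = 2144006.8
D: 61·16259.0 = 991799
E: 100·14871.8 = 1487180
τ̂ = Σ Nₕx̄ₕ = 6150645.8.

6150645.8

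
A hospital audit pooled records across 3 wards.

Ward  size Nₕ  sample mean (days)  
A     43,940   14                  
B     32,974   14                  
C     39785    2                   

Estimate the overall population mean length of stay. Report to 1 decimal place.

9.9

N = 43940 + 32974 + 39785 = 116699.
Overall mean = Σ (Nₕ/N)·x̄ₕ — weight by population share, not a simple average.
Σ Nₕx̄ₕ = 43940·14 + 32974·14 + 39785·2 = 615160 + 461636 + 79570 = 1156366.
Divide by N: 1156366 / 116699 = 9.909... → 9.9.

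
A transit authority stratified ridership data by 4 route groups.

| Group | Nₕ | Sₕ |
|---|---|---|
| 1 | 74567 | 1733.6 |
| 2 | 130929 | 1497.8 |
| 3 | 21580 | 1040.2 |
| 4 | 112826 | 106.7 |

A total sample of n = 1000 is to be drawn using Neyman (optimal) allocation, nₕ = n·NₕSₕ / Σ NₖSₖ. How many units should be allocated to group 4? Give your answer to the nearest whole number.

1: NₕSₕ = 74567·1733.6 = 129269351.2
2: NₕSₕ = 130929·1497.8 = 196105456.2
3: NₕSₕ = 21580·1040.2 = 22447516
4: NₕSₕ = 112826·106.7 = 12038534.2
Σ NₕSₕ = 359860857.6.
n_4 = 1000·12038534.2/359860857.6 = 33.453... → 33.

33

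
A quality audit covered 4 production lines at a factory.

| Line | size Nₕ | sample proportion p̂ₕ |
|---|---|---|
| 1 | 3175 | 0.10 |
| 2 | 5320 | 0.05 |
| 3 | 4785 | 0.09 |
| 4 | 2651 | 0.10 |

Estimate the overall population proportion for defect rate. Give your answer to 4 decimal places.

0.0803

Wₕ = Nₕ/N with N = 15931: 0.1993, 0.3339, 0.3004, 0.1664.
p̂_st = 0.1993·0.10 + 0.3339·0.05 + 0.3004·0.09 + 0.1664·0.10 ≈ 0.080299... → 0.0803.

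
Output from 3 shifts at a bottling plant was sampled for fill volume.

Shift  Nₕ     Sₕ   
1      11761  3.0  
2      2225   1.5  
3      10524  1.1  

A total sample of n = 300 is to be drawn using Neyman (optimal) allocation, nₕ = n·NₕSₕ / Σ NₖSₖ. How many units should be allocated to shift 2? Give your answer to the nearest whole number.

20

Σ NₕSₕ = 11761·3.0 + 2225·1.5 + 10524·1.1 = 50196.9.
Share for 2: 3337.5/50196.9 = 0.06649.
n_2 = 300 × 0.06649 = 19.946... → 20.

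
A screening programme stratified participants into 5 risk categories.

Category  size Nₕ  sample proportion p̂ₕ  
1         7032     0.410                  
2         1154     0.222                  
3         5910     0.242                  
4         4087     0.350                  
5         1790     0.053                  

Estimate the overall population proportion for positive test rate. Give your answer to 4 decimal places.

0.3052

Wₕ = Nₕ/N with N = 19973: 0.3521, 0.0578, 0.2959, 0.2046, 0.0896.
p̂_st = 0.3521·0.410 + 0.0578·0.222 + 0.2959·0.242 + 0.2046·0.350 + 0.0896·0.053 ≈ 0.305154... → 0.3052.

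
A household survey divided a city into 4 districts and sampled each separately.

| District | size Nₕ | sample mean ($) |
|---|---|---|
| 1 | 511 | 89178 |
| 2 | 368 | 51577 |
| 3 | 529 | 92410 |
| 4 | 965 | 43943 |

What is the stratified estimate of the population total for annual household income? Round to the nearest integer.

Population total = Σ Nₕ·x̄ₕ (each stratum's size times its mean).
511·89178 + 368·51577 + 529·92410 + 965·43943 = 45569958 + 18980336 + 48884890 + 42404995 = 155840179.

155840179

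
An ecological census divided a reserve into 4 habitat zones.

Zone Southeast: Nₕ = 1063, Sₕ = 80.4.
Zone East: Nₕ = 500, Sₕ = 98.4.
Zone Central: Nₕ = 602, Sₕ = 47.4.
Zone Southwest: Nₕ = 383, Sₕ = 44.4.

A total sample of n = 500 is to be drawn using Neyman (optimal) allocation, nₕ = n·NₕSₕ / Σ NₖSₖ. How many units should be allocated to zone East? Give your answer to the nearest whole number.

137

Σ NₕSₕ = 1063·80.4 + 500·98.4 + 602·47.4 + 383·44.4 = 180205.2.
Share for East: 49200/180205.2 = 0.27302.
n_East = 500 × 0.27302 = 136.511... → 137.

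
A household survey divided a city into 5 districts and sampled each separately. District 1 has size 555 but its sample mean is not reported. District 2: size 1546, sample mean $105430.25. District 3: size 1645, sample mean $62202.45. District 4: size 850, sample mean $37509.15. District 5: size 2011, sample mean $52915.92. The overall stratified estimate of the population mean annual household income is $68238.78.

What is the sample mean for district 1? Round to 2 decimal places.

N = 555 + 1546 + 1645 + 850 + 2011 = 6607.
Overall total = μ·N = 68238.78·6607 = 450853619.46.
Subtract the known strata: 1546·105430.25 + 1645·62202.45 + 850·37509.15 + 2011·52915.92 = 403614889.37.
Remaining total for district 1: 450853619.46 − 403614889.37 = 47238730.09.
Divide by its size: 47238730.09 / 555 = 85114.8290... → 85114.83.

85114.83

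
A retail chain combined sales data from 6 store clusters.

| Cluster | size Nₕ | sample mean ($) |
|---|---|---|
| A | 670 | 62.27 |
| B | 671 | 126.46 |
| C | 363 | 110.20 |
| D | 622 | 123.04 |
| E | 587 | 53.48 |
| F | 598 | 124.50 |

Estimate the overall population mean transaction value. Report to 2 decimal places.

99.39

N = 3511; weights Wₕ = Nₕ/N = (0.1908, 0.1911, 0.1034, 0.1772, 0.1672, 0.1703).
x̄_st = Σ Wₕ·x̄ₕ = 0.1908·62.27 + 0.1911·126.46 + 0.1034·110.20 + 0.1772·123.04 + 0.1672·53.48 + 0.1703·124.50 ≈ 99.3884...
→ 99.39.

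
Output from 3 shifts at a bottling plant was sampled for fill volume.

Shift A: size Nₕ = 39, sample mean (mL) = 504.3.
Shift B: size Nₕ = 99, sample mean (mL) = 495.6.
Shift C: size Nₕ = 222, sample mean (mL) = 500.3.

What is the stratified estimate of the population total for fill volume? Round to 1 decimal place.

Population total = Σ Nₕ·x̄ₕ (each stratum's size times its mean).
39·504.3 + 99·495.6 + 222·500.3 = 19667.7 + 49064.4 + 111066.6 = 179798.7.

179798.7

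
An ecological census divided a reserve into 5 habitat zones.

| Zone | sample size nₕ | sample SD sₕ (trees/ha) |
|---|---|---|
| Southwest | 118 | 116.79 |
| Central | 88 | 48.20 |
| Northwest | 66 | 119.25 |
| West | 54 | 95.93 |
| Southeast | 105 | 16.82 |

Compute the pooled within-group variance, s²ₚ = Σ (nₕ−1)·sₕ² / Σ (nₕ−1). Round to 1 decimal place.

Degrees of freedom: 117 + 87 + 65 + 53 + 104 = 426.
Σ(nₕ−1)sₕ² = 117·13639.9041 + 87·2323.24 + 65·14220.5625 + 53·9202.5649 + 104·282.9124 = 3239486.0515.
s²ₚ = 3239486.0515 / 426 = 7604.427... → 7604.4.

7604.4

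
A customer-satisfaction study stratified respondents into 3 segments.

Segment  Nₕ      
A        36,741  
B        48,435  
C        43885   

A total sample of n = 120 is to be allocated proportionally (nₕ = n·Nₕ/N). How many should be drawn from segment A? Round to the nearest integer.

N = 36741 + 48435 + 43885 = 129061.
n_A = 120·36741/129061 = 34.162... → 34.

34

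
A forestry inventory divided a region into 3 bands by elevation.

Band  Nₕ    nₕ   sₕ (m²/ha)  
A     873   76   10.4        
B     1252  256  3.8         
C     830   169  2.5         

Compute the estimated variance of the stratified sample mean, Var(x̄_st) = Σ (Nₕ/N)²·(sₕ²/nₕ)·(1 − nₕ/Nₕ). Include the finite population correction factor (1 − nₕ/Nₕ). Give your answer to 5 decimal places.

N = 2955; Wₕ = Nₕ/N.
band A: (873/2955)²·10.4²/76·(1 − 76/873) = 0.11339938
band B: (1252/2955)²·3.8²/256·(1 − 256/1252) = 0.00805519
band C: (830/2955)²·2.5²/169·(1 − 169/830) = 0.00232358
Sum = 0.12377815 → 0.12378.

0.12378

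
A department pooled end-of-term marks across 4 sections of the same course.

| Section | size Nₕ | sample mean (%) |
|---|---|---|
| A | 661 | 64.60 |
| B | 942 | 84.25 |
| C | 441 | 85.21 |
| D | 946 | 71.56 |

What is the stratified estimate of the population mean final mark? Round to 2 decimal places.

N = 2990; weights Wₕ = Nₕ/N = (0.2211, 0.3151, 0.1475, 0.3164).
x̄_st = Σ Wₕ·x̄ₕ = 0.2211·64.60 + 0.3151·84.25 + 0.1475·85.21 + 0.3164·71.56 ≈ 76.0326...
→ 76.03.

76.03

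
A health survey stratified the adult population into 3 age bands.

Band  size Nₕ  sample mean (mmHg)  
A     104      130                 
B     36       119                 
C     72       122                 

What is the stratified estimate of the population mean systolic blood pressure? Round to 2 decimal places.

125.42

x̄_st = (Σ Nₕx̄ₕ) / (Σ Nₕ) = (104·130 + 36·119 + 72·122) / 212
= 26588 / 212 = 125.4151... → 125.42.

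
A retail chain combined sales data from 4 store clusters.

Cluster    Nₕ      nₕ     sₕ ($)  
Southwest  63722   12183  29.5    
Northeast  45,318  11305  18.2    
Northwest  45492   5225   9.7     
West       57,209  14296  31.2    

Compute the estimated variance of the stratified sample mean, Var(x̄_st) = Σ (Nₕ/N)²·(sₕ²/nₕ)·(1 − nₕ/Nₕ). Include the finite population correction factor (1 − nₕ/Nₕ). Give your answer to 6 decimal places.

N = 211741. Term for each stratum: Wₕ²sₕ²/nₕ·(1−nₕ/Nₕ).
Var(x̄_st) = 0.005232452 + 0.001007344 + 0.000735752 + 0.003728533 = 0.010704081 → 0.010704.

0.010704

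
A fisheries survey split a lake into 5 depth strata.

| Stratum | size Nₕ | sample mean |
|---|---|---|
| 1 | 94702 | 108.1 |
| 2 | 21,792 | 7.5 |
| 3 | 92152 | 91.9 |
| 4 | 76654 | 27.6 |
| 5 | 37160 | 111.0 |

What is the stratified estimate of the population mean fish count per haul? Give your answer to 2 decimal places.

77.87

N = 94702 + 21792 + 92152 + 76654 + 37160 = 322460.
Weight each subgroup mean by Nₕ/N and sum.
Σ Nₕx̄ₕ = 94702·108.1 + 21792·7.5 + 92152·91.9 + 76654·27.6 + 37160·111.0 = 10237286.2 + 163440 + 8468768.8 + 2115650.4 + 4124760 = 25109905.4.
Divide by N: 25109905.4 / 322460 = 77.8698... → 77.87.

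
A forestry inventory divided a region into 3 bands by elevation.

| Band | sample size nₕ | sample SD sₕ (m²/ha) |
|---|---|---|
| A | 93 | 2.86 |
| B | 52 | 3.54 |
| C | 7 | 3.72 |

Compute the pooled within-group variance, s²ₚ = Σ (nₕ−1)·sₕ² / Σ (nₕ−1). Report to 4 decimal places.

Degrees of freedom: 92 + 51 + 6 = 149.
Σ(nₕ−1)sₕ² = 92·8.1796 + 51·12.5316 + 6·13.8384 = 1474.6652.
s²ₚ = 1474.6652 / 149 = 9.897082... → 9.8971.

9.8971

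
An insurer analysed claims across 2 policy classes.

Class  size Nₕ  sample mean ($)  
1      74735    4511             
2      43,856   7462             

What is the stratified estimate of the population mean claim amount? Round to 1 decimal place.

N = 74735 + 43856 = 118591.
The stratified mean weights each stratum mean by its population share Nₕ/N.
Σ Nₕx̄ₕ = 74735·4511 + 43856·7462 = 337129585 + 327253472 = 664383057.
Divide by N: 664383057 / 118591 = 5602.306... → 5602.3.

5602.3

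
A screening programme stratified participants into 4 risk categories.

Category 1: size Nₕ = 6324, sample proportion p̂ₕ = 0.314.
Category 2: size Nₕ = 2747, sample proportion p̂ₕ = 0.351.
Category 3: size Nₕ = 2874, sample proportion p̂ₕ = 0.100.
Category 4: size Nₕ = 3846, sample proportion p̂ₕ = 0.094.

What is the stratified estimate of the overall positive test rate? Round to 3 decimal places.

N = 6324 + 2747 + 2874 + 3846 = 15791.
Overall proportion = Σ (Nₕ/N)·p̂ₕ.
Σ Nₕp̂ₕ = 1985.736 + 964.197 + 287.4 + 361.524 = 3598.857.
3598.857 / 15791 = 0.22791... → 0.228.

0.228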